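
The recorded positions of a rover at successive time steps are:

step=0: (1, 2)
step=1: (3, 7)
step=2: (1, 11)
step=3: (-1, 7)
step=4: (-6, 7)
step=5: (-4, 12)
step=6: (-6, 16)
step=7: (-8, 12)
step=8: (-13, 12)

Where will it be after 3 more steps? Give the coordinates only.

(-15, 17)

The moves between consecutive positions are (+2, +5), (-2, +4), (-2, -4), (-5, +0), (+2, +5), (-2, +4), (-2, -4), (-5, +0); they repeat the 4-cycle [(+2, +5), (-2, +4), (-2, -4), (-5, +0)].
step 9: apply (+2, +5) → (-11, 17)
step 10: apply (-2, +4) → (-13, 21)
step 11: apply (-2, -4) → (-15, 17)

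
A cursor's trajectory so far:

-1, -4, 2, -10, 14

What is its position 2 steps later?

Step-to-step displacements: -3, +6, -12, +24; each is -2× the previous.
step 5: 14 − 48 → -34
step 6: -34 + 96 → 62

62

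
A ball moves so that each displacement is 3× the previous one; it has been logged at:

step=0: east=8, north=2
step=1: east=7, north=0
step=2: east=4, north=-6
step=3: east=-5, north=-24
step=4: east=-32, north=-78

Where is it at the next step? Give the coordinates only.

The jumps are (-1, -2), (-3, -6), (-9, -18), (-27, -54) — a geometric progression with ratio 3.
step 5: east=-32, north=-78 + (-81, -162) → east=-113, north=-240

east=-113, north=-240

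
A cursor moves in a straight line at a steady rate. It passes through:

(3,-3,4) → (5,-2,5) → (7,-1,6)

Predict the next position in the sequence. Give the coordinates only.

(9,0,7)

The position changes by (+2,+1,+1) every step.
step 3: (7,-1,6) + (+2,+1,+1) → (9,0,7)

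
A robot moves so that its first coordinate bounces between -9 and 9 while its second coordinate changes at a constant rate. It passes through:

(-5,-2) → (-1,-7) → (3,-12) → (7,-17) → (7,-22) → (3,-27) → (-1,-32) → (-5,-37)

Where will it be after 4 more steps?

(3,-57)

The first coordinate travels 4 per step and bounces off the walls at -9 and 9.
  step 8: -5 → -9
  step 9: -9 → -5
  step 10: -5 → -1
  step 11: -1 → 3
The second coordinate changes by -5 each step: at step 11 it is -57.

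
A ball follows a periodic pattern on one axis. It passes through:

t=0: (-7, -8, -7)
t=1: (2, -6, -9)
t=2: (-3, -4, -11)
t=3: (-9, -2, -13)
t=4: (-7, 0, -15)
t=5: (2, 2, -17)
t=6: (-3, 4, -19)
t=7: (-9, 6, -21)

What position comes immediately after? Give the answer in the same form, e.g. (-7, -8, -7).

The first coordinate repeats the cycle [-7, 2, -3, -9] with period 4; step 8 mod 4 = 0, giving -7.
The second coordinate changes by +2 each step, so at step 8 it is -8 + 8·(2) = 8.
The third coordinate changes by -2 each step, so at step 8 it is -7 + 8·(-2) = -23.

(-7, 8, -23)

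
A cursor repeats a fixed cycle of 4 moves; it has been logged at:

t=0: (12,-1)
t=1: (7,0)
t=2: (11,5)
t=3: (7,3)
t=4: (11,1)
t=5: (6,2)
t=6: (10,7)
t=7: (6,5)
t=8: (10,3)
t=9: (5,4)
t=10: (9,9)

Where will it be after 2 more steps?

Differencing gives (-5,+1), (+4,+5), (-4,-2), (+4,-2), (-5,+1), (+4,+5), (-4,-2), (+4,-2), (-5,+1), (+4,+5). This is the pattern (-5,+1), (+4,+5), (-4,-2), (+4,-2) repeated.
step 11: apply (-4,-2) → (5,7)
step 12: apply (+4,-2) → (9,5)

(9,5)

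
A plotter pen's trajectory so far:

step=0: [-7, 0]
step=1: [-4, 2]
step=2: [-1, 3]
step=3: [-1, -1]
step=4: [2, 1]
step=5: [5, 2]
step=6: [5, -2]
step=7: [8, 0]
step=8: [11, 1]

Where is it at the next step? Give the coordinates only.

Differencing gives [+3, +2], [+3, +1], [+0, -4], [+3, +2], [+3, +1], [+0, -4], [+3, +2], [+3, +1]. This is the pattern [+3, +2], [+3, +1], [+0, -4] repeated.
step 9: apply [+0, -4] → [11, -3]

[11, -3]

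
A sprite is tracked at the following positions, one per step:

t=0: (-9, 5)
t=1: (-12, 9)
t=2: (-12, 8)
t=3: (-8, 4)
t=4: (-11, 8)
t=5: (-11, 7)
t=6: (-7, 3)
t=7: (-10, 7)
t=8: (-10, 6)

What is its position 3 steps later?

The moves between consecutive positions are (-3, +4), (+0, -1), (+4, -4), (-3, +4), (+0, -1), (+4, -4), (-3, +4), (+0, -1); they repeat the 3-cycle [(-3, +4), (+0, -1), (+4, -4)].
step 9: apply (+4, -4) → (-6, 2)
step 10: apply (-3, +4) → (-9, 6)
step 11: apply (+0, -1) → (-9, 5)

(-9, 5)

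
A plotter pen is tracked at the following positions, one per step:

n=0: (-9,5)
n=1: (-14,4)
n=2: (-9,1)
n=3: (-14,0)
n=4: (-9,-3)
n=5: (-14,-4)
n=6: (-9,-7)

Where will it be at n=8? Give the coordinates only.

(-9,-11)

Step-to-step displacements: (-5,-1), (+5,-3), (-5,-1), (+5,-3), (-5,-1), (+5,-3) — a repeating cycle of length 2.
step 7: apply (-5,-1) → (-14,-8)
step 8: apply (+5,-3) → (-9,-11)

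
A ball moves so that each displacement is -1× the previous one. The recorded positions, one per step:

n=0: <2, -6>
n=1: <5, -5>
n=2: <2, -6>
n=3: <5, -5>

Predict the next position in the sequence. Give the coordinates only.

<2, -6>

Consecutive displacements <+3, +1>, <-3, -1>, <+3, +1> scale by a factor of -1 each step.
step 4: <5, -5> + <-3, -1> → <2, -6>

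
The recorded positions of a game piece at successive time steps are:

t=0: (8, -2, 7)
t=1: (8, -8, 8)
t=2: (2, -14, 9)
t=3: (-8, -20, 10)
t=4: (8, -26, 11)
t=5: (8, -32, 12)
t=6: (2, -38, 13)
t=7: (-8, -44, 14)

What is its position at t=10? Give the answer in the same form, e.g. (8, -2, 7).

First: cycles through 8, 8, 2, -8 every 4 steps. Step 10 lands at position 2 of the cycle → 2.
Second: linear, -6 per step → -62 at step 10.
Third: linear, +1 per step → 17 at step 10.

(2, -62, 17)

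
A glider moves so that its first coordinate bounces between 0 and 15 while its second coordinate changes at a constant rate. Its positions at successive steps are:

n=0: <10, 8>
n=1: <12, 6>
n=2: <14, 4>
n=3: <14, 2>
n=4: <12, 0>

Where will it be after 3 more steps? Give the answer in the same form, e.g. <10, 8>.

<6, -6>

The first coordinate reflects between 0 and 15, moving 2 per step.
  step 5: 12 → 10
  step 6: 10 → 8
  step 7: 8 → 6
The second coordinate changes by -2 each step: at step 7 it is -6.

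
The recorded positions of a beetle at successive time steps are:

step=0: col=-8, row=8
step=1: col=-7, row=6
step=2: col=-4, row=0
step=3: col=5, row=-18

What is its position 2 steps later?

col=113, row=-234

The jumps are (+1,-2), (+3,-6), (+9,-18) — a geometric progression with ratio 3.
step 4: col=5, row=-18 + (+27,-54) → col=32, row=-72
step 5: col=32, row=-72 + (+81,-162) → col=113, row=-234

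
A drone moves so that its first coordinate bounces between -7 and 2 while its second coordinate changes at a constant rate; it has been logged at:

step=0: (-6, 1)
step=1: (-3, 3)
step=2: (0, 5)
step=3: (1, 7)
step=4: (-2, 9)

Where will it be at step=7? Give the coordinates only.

(-3, 15)

The first coordinate travels 3 per step and bounces off the walls at -7 and 2.
  step 5: -2 → -5
  step 6: -5 → -6
  step 7: -6 → -3
The second coordinate changes by +2 each step: at step 7 it is 15.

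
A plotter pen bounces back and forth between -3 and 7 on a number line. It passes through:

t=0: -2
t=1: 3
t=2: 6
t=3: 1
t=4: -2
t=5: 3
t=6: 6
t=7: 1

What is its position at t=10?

The value reflects between -3 and 7, moving 5 per step.
  step 8: 1 → -2
  step 9: -2 → 3
  step 10: 3 → 6

6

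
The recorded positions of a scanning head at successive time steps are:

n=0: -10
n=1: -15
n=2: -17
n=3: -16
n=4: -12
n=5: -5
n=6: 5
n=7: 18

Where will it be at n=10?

75

Taking differences between consecutive positions: -5, -2, +1, +4, +7, +10, +13. These grow by +3 each step.
step 8: 18 + 16 → 34
step 9: 34 + 19 → 53
step 10: 53 + 22 → 75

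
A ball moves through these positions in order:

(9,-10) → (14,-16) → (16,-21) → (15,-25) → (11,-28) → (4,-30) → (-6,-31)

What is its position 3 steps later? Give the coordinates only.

(-54,-28)

Successive displacements: (+5,-6), (+2,-5), (-1,-4), (-4,-3), (-7,-2), (-10,-1) — each changes by (-3,+1).
step 7: (-6,-31) + (-13,+0) → (-19,-31)
step 8: (-19,-31) + (-16,+1) → (-35,-30)
step 9: (-35,-30) + (-19,+2) → (-54,-28)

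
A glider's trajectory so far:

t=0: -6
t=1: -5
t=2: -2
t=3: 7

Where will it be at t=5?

115

Consecutive displacements +1, +3, +9 scale by a factor of 3 each step.
step 4: 7 + 27 → 34
step 5: 34 + 81 → 115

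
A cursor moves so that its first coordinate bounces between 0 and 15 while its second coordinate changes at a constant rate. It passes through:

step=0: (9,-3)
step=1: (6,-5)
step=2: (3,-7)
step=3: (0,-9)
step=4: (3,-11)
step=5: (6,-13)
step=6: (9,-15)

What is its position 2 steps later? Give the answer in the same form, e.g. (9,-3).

(15,-19)

The first coordinate travels 3 per step and bounces off the walls at 0 and 15.
  step 7: 9 → 12
  step 8: 12 → 15
The second coordinate changes by -2 each step: at step 8 it is -19.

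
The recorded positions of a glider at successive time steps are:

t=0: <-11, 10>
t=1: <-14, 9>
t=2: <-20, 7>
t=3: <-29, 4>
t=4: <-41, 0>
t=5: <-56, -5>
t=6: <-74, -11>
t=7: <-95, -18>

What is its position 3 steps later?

Taking differences between consecutive positions: <-3, -1>, <-6, -2>, <-9, -3>, <-12, -4>, <-15, -5>, <-18, -6>, <-21, -7>. These grow by <-3, -1> each step.
step 8: <-95, -18> + <-24, -8> → <-119, -26>
step 9: <-119, -26> + <-27, -9> → <-146, -35>
step 10: <-146, -35> + <-30, -10> → <-176, -45>

<-176, -45>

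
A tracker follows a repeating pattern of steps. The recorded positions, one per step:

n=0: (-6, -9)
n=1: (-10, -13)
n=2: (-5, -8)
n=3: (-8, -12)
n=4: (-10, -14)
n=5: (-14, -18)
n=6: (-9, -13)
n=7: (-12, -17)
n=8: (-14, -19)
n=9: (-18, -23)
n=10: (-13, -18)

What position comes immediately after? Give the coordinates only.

(-16, -22)

Differencing gives (-4, -4), (+5, +5), (-3, -4), (-2, -2), (-4, -4), (+5, +5), (-3, -4), (-2, -2), (-4, -4), (+5, +5). This is the pattern (-4, -4), (+5, +5), (-3, -4), (-2, -2) repeated.
step 11: apply (-3, -4) → (-16, -22)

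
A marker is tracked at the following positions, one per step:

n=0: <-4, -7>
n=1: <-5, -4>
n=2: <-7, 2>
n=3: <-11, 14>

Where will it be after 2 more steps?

<-35, 86>

The jumps are <-1, +3>, <-2, +6>, <-4, +12> — a geometric progression with ratio 2.
step 4: <-11, 14> + <-8, +24> → <-19, 38>
step 5: <-19, 38> + <-16, +48> → <-35, 86>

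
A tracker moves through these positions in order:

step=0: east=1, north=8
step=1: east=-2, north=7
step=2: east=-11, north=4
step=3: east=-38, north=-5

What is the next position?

east=-119, north=-32

Step-to-step displacements: (-3, -1), (-9, -3), (-27, -9); each is 3× the previous.
step 4: east=-38, north=-5 + (-81, -27) → east=-119, north=-32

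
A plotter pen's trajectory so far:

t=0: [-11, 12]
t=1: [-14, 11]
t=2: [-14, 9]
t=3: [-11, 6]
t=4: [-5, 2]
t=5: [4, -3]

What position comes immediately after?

Successive displacements: [-3, -1], [+0, -2], [+3, -3], [+6, -4], [+9, -5] — each changes by [+3, -1].
step 6: [4, -3] + [+12, -6] → [16, -9]

[16, -9]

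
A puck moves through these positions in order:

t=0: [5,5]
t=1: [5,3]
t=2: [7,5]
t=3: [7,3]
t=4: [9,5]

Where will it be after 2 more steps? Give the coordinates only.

Differencing gives [+0,-2], [+2,+2], [+0,-2], [+2,+2]. This is the pattern [+0,-2], [+2,+2] repeated.
step 5: apply [+0,-2] → [9,3]
step 6: apply [+2,+2] → [11,5]

[11,5]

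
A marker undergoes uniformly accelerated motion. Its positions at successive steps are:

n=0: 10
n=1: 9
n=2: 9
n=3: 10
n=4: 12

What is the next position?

15

Taking differences between consecutive positions: -1, +0, +1, +2. These grow by +1 each step.
step 5: 12 + 3 → 15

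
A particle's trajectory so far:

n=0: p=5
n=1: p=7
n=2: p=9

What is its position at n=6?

p=17

The position changes by +2 every step.
step 3: 9 + 2 → p=11
step 4: 11 + 2 → p=13
step 5: 13 + 2 → p=15
step 6: 15 + 2 → p=17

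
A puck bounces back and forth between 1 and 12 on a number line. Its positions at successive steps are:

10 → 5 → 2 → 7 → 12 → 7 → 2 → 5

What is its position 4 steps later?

3

The value travels 5 per step and bounces off the walls at 1 and 12.
  step 8: 5 → 10
  step 9: 10 → 9
  step 10: 9 → 4
  step 11: 4 → 3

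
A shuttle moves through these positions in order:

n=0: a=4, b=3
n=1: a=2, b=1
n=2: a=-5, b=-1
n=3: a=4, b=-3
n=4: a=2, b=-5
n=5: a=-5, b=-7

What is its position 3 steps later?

The a coordinate repeats the cycle [4, 2, -5] with period 3; step 8 mod 3 = 2, giving -5.
The b coordinate changes by -2 each step, so at step 8 it is 3 + 8·(-2) = -13.

a=-5, b=-13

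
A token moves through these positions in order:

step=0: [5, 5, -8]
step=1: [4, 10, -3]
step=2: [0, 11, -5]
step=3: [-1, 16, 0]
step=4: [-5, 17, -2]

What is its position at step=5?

The moves between consecutive positions are [-1, +5, +5], [-4, +1, -2], [-1, +5, +5], [-4, +1, -2]; they repeat the 2-cycle [[-1, +5, +5], [-4, +1, -2]].
step 5: apply [-1, +5, +5] → [-6, 22, 3]

[-6, 22, 3]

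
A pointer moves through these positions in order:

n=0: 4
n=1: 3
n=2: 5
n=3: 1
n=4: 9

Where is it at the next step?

-7

The jumps are -1, +2, -4, +8 — a geometric progression with ratio -2.
step 5: 9 − 16 → -7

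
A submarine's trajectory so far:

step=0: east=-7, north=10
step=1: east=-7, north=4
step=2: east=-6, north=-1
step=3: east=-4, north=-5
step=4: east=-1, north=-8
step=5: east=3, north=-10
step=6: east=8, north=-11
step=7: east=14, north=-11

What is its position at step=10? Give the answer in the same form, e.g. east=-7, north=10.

east=38, north=-5

Taking differences between consecutive positions: (+0, -6), (+1, -5), (+2, -4), (+3, -3), (+4, -2), (+5, -1), (+6, +0). These grow by (+1, +1) each step.
step 8: east=14, north=-11 + (+7, +1) → east=21, north=-10
step 9: east=21, north=-10 + (+8, +2) → east=29, north=-8
step 10: east=29, north=-8 + (+9, +3) → east=38, north=-5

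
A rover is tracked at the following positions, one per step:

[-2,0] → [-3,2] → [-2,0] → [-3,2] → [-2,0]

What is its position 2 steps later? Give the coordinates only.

[-2,0]

Step-to-step displacements: [-1,+2], [+1,-2], [-1,+2], [+1,-2]; each is -1× the previous.
step 5: [-2,0] + [-1,+2] → [-3,2]
step 6: [-3,2] + [+1,-2] → [-2,0]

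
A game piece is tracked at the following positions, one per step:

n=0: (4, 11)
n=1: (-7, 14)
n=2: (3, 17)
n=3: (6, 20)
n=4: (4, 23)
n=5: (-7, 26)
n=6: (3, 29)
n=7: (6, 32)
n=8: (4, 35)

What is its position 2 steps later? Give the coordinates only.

(3, 41)

The first coordinate repeats the cycle [4, -7, 3, 6] with period 4; step 10 mod 4 = 2, giving 3.
The second coordinate changes by +3 each step, so at step 10 it is 11 + 10·(3) = 41.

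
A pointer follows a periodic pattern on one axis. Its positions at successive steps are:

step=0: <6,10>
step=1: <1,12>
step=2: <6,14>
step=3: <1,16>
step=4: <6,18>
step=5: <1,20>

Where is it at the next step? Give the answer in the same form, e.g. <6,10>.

<6,22>

First: cycles through 6, 1 every 2 steps. Step 6 lands at position 0 of the cycle → 6.
Second: linear, +2 per step → 22 at step 6.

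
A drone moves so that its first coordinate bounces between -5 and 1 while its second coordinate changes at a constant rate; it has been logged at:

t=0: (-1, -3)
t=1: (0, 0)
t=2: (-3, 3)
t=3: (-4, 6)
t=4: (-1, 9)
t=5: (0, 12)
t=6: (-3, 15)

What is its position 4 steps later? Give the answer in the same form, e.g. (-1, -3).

(-3, 27)

The first coordinate reflects between -5 and 1, moving 3 per step.
  step 7: -3 → -4
  step 8: -4 → -1
  step 9: -1 → 0
  step 10: 0 → -3
The second coordinate changes by +3 each step: at step 10 it is 27.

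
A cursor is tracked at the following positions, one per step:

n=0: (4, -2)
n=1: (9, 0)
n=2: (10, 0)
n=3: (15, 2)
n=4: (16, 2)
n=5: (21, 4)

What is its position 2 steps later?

(27, 6)

Step-to-step displacements: (+5, +2), (+1, +0), (+5, +2), (+1, +0), (+5, +2) — a repeating cycle of length 2.
step 6: apply (+1, +0) → (22, 4)
step 7: apply (+5, +2) → (27, 6)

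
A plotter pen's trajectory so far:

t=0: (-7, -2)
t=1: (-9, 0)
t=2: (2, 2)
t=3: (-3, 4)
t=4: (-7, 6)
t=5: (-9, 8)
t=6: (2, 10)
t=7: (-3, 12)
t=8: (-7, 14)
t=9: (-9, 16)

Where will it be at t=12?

First: cycles through -7, -9, 2, -3 every 4 steps. Step 12 lands at position 0 of the cycle → -7.
Second: linear, +2 per step → 22 at step 12.

(-7, 22)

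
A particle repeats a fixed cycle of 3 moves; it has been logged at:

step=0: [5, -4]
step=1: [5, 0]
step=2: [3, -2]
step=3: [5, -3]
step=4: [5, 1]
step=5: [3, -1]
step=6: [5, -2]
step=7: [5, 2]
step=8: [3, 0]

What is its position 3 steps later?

[3, 1]

Step-to-step displacements: [+0, +4], [-2, -2], [+2, -1], [+0, +4], [-2, -2], [+2, -1], [+0, +4], [-2, -2] — a repeating cycle of length 3.
step 9: apply [+2, -1] → [5, -1]
step 10: apply [+0, +4] → [5, 3]
step 11: apply [-2, -2] → [3, 1]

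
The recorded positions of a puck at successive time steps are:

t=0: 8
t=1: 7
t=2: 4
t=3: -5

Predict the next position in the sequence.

-32

Consecutive displacements -1, -3, -9 scale by a factor of 3 each step.
step 4: -5 − 27 → -32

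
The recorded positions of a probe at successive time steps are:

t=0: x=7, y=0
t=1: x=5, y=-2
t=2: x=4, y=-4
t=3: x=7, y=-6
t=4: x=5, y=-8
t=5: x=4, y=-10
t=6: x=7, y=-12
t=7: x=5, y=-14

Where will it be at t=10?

The x coordinate repeats the cycle [7, 5, 4] with period 3; step 10 mod 3 = 1, giving 5.
The y coordinate changes by -2 each step, so at step 10 it is 0 + 10·(-2) = -20.

x=5, y=-20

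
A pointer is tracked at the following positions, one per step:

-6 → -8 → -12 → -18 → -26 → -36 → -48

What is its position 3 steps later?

-96

First differences are -2, -4, -6, -8, -10, -12; their common second difference is -2 (constant acceleration).
step 7: -48 − 14 → -62
step 8: -62 − 16 → -78
step 9: -78 − 18 → -96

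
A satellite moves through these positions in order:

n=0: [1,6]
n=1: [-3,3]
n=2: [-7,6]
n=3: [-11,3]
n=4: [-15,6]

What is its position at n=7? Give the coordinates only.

First: linear, -4 per step → -27 at step 7.
Second: cycles through 6, 3 every 2 steps. Step 7 lands at position 1 of the cycle → 3.

[-27,3]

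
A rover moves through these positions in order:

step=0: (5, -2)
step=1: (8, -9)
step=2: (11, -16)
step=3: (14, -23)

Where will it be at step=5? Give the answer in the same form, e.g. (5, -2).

(20, -37)

Constant displacement of (+3, -7) per step.
step 4: (14, -23) + (+3, -7) → (17, -30)
step 5: (17, -30) + (+3, -7) → (20, -37)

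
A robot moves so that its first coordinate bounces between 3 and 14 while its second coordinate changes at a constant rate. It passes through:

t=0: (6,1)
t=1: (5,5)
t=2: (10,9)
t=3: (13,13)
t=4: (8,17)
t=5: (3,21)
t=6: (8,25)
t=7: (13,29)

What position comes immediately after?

(10,33)

The first coordinate reflects between 3 and 14, moving 5 per step.
  step 8: 13 → 10
The second coordinate changes by +4 each step: at step 8 it is 33.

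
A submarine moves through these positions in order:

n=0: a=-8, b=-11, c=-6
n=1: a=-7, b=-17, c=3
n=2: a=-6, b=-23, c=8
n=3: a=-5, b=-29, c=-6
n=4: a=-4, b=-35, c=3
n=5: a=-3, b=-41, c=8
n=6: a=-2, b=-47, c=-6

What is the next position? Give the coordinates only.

The a coordinate changes by +1 each step, so at step 7 it is -8 + 7·(1) = -1.
The b coordinate changes by -6 each step, so at step 7 it is -11 + 7·(-6) = -53.
The c coordinate repeats the cycle [-6, 3, 8] with period 3; step 7 mod 3 = 1, giving 3.

a=-1, b=-53, c=3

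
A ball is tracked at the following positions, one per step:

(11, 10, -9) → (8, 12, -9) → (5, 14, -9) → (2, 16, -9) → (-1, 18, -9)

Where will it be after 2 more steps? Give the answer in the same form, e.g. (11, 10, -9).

The position changes by (-3, +2, +0) every step.
step 5: (-1, 18, -9) + (-3, +2, +0) → (-4, 20, -9)
step 6: (-4, 20, -9) + (-3, +2, +0) → (-7, 22, -9)

(-7, 22, -9)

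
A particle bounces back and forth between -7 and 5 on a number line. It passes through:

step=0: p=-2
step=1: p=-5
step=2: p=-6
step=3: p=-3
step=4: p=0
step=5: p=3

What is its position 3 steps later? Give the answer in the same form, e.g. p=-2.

The value reflects between -7 and 5, moving 3 per step.
  step 6: 3 → 4
  step 7: 4 → 1
  step 8: 1 → -2

p=-2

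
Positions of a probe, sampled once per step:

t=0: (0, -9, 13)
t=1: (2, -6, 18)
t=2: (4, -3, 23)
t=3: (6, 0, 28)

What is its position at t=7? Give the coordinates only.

Each step adds (+2, +3, +5) to the position.
step 4: (6, 0, 28) + (+2, +3, +5) → (8, 3, 33)
step 5: (8, 3, 33) + (+2, +3, +5) → (10, 6, 38)
step 6: (10, 6, 38) + (+2, +3, +5) → (12, 9, 43)
step 7: (12, 9, 43) + (+2, +3, +5) → (14, 12, 48)

(14, 12, 48)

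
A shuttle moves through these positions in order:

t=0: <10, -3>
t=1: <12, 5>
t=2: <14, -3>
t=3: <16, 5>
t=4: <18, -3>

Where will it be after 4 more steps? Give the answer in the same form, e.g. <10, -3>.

<26, -3>

First: linear, +2 per step → 26 at step 8.
Second: cycles through -3, 5 every 2 steps. Step 8 lands at position 0 of the cycle → -3.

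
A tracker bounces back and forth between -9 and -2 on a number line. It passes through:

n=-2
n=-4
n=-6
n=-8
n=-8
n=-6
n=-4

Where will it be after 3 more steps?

n=-6

The value travels 2 per step and bounces off the walls at -9 and -2.
  step 7: -4 → -2
  step 8: -2 → -4
  step 9: -4 → -6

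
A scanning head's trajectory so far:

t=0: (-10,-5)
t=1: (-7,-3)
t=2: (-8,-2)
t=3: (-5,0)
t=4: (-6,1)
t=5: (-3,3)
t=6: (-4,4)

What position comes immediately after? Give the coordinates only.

(-1,6)

Step-to-step displacements: (+3,+2), (-1,+1), (+3,+2), (-1,+1), (+3,+2), (-1,+1) — a repeating cycle of length 2.
step 7: apply (+3,+2) → (-1,6)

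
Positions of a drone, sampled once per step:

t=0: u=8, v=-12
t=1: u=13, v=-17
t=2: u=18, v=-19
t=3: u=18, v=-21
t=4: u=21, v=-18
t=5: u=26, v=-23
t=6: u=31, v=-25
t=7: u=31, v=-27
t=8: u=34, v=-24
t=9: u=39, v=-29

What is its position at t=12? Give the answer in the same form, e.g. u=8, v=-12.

u=47, v=-30

The moves between consecutive positions are (+5,-5), (+5,-2), (+0,-2), (+3,+3), (+5,-5), (+5,-2), (+0,-2), (+3,+3), (+5,-5); they repeat the 4-cycle [(+5,-5), (+5,-2), (+0,-2), (+3,+3)].
step 10: apply (+5,-2) → u=44, v=-31
step 11: apply (+0,-2) → u=44, v=-33
step 12: apply (+3,+3) → u=47, v=-30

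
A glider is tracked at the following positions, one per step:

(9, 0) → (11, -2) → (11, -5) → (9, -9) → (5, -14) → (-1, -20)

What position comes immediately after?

First differences are (+2, -2), (+0, -3), (-2, -4), (-4, -5), (-6, -6); their common second difference is (-2, -1) (constant acceleration).
step 6: (-1, -20) + (-8, -7) → (-9, -27)

(-9, -27)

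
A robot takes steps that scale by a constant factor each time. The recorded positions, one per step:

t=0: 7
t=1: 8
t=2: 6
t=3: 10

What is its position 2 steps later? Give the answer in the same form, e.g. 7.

18

Step-to-step displacements: +1, -2, +4; each is -2× the previous.
step 4: 10 − 8 → 2
step 5: 2 + 16 → 18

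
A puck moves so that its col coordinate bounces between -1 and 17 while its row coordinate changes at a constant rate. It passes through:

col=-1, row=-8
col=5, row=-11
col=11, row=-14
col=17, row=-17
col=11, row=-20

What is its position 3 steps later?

col=5, row=-29

The col coordinate travels 6 per step and bounces off the walls at -1 and 17.
  step 5: 11 → 5
  step 6: 5 → -1
  step 7: -1 → 5
The row coordinate changes by -3 each step: at step 7 it is -29.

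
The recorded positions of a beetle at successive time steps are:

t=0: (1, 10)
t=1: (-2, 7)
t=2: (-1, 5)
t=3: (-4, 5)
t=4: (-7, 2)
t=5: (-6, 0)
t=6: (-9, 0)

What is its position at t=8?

The moves between consecutive positions are (-3, -3), (+1, -2), (-3, +0), (-3, -3), (+1, -2), (-3, +0); they repeat the 3-cycle [(-3, -3), (+1, -2), (-3, +0)].
step 7: apply (-3, -3) → (-12, -3)
step 8: apply (+1, -2) → (-11, -5)

(-11, -5)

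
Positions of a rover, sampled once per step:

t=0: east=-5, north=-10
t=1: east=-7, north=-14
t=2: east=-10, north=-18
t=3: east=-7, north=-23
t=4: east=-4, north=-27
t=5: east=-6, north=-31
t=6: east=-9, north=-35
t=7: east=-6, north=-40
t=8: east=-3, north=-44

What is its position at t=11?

east=-5, north=-57

The moves between consecutive positions are (-2, -4), (-3, -4), (+3, -5), (+3, -4), (-2, -4), (-3, -4), (+3, -5), (+3, -4); they repeat the 4-cycle [(-2, -4), (-3, -4), (+3, -5), (+3, -4)].
step 9: apply (-2, -4) → east=-5, north=-48
step 10: apply (-3, -4) → east=-8, north=-52
step 11: apply (+3, -5) → east=-5, north=-57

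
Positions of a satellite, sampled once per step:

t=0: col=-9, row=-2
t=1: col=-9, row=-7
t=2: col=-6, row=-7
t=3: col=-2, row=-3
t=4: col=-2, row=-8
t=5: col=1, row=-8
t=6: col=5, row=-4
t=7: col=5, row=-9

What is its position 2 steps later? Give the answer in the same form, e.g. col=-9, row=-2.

The moves between consecutive positions are (+0,-5), (+3,+0), (+4,+4), (+0,-5), (+3,+0), (+4,+4), (+0,-5); they repeat the 3-cycle [(+0,-5), (+3,+0), (+4,+4)].
step 8: apply (+3,+0) → col=8, row=-9
step 9: apply (+4,+4) → col=12, row=-5

col=12, row=-5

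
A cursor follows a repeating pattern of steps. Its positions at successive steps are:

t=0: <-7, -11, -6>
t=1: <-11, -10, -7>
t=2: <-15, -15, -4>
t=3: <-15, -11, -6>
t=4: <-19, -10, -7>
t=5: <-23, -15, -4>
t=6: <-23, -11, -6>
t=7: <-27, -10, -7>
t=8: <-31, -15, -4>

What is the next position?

Differencing gives <-4, +1, -1>, <-4, -5, +3>, <+0, +4, -2>, <-4, +1, -1>, <-4, -5, +3>, <+0, +4, -2>, <-4, +1, -1>, <-4, -5, +3>. This is the pattern <-4, +1, -1>, <-4, -5, +3>, <+0, +4, -2> repeated.
step 9: apply <+0, +4, -2> → <-31, -11, -6>

<-31, -11, -6>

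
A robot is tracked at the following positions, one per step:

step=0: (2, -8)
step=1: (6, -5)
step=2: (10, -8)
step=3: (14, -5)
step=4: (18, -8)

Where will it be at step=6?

The first coordinate changes by +4 each step, so at step 6 it is 2 + 6·(4) = 26.
The second coordinate repeats the cycle [-8, -5] with period 2; step 6 mod 2 = 0, giving -8.

(26, -8)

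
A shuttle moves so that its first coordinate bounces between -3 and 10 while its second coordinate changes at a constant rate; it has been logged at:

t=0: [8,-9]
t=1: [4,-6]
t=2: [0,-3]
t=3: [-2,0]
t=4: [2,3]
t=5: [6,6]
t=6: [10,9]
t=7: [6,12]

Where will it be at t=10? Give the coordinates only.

[0,21]

The first coordinate travels 4 per step and bounces off the walls at -3 and 10.
  step 8: 6 → 2
  step 9: 2 → -2
  step 10: -2 → 0
The second coordinate changes by +3 each step: at step 10 it is 21.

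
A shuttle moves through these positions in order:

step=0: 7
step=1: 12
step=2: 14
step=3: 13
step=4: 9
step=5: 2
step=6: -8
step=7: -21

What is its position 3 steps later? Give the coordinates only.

Successive displacements: +5, +2, -1, -4, -7, -10, -13 — each changes by -3.
step 8: -21 − 16 → -37
step 9: -37 − 19 → -56
step 10: -56 − 22 → -78

-78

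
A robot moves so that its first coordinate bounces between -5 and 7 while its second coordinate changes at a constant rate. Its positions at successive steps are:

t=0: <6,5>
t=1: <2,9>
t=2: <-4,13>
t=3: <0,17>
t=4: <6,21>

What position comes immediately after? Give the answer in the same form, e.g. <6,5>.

<2,25>

The first coordinate travels 6 per step and bounces off the walls at -5 and 7.
  step 5: 6 → 2
The second coordinate changes by +4 each step: at step 5 it is 25.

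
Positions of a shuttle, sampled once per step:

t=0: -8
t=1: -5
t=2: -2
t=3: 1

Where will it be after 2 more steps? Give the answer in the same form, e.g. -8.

Constant displacement of +3 per step.
step 4: 1 + 3 → 4
step 5: 4 + 3 → 7

7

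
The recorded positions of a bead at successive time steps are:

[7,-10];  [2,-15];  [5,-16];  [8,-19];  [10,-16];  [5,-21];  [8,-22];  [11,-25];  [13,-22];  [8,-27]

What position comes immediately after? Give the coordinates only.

Step-to-step displacements: [-5,-5], [+3,-1], [+3,-3], [+2,+3], [-5,-5], [+3,-1], [+3,-3], [+2,+3], [-5,-5] — a repeating cycle of length 4.
step 10: apply [+3,-1] → [11,-28]

[11,-28]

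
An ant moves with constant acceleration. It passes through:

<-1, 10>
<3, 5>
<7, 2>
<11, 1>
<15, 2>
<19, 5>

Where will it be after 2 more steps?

Taking differences between consecutive positions: <+4, -5>, <+4, -3>, <+4, -1>, <+4, +1>, <+4, +3>. These grow by <+0, +2> each step.
step 6: <19, 5> + <+4, +5> → <23, 10>
step 7: <23, 10> + <+4, +7> → <27, 17>

<27, 17>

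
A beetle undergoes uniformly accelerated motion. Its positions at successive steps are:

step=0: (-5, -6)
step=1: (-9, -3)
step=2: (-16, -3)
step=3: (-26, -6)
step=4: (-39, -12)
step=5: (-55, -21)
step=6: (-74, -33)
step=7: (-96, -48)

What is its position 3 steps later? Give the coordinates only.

(-180, -111)

First differences are (-4, +3), (-7, +0), (-10, -3), (-13, -6), (-16, -9), (-19, -12), (-22, -15); their common second difference is (-3, -3) (constant acceleration).
step 8: (-96, -48) + (-25, -18) → (-121, -66)
step 9: (-121, -66) + (-28, -21) → (-149, -87)
step 10: (-149, -87) + (-31, -24) → (-180, -111)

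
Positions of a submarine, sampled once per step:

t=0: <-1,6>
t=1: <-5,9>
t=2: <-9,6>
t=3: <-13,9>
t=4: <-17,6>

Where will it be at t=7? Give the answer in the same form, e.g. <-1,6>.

The first coordinate changes by -4 each step, so at step 7 it is -1 + 7·(-4) = -29.
The second coordinate repeats the cycle [6, 9] with period 2; step 7 mod 2 = 1, giving 9.

<-29,9>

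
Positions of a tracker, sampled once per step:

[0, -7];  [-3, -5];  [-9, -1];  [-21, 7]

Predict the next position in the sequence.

[-45, 23]

Step-to-step displacements: [-3, +2], [-6, +4], [-12, +8]; each is 2× the previous.
step 4: [-21, 7] + [-24, +16] → [-45, 23]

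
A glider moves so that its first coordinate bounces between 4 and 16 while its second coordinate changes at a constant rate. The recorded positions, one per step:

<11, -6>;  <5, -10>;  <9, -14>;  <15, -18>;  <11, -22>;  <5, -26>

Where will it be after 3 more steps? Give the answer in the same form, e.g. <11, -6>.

<11, -38>

The first coordinate travels 6 per step and bounces off the walls at 4 and 16.
  step 6: 5 → 9
  step 7: 9 → 15
  step 8: 15 → 11
The second coordinate changes by -4 each step: at step 8 it is -38.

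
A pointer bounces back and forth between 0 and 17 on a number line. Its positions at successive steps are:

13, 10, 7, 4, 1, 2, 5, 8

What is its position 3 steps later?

The value reflects between 0 and 17, moving 3 per step.
  step 8: 8 → 11
  step 9: 11 → 14
  step 10: 14 → 17

17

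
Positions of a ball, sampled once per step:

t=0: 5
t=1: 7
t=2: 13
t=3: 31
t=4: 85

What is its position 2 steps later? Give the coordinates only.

733

Consecutive displacements +2, +6, +18, +54 scale by a factor of 3 each step.
step 5: 85 + 162 → 247
step 6: 247 + 486 → 733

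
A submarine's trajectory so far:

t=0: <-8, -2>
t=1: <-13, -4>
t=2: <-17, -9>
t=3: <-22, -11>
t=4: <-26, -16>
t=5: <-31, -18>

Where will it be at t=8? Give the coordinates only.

<-44, -30>

Step-to-step displacements: <-5, -2>, <-4, -5>, <-5, -2>, <-4, -5>, <-5, -2> — a repeating cycle of length 2.
step 6: apply <-4, -5> → <-35, -23>
step 7: apply <-5, -2> → <-40, -25>
step 8: apply <-4, -5> → <-44, -30>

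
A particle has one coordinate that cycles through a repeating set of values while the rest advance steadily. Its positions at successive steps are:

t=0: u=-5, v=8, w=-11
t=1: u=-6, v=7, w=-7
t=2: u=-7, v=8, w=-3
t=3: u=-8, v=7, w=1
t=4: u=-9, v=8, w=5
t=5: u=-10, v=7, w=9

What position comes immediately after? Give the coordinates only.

u=-11, v=8, w=13

The u coordinate changes by -1 each step, so at step 6 it is -5 + 6·(-1) = -11.
The v coordinate repeats the cycle [8, 7] with period 2; step 6 mod 2 = 0, giving 8.
The w coordinate changes by +4 each step, so at step 6 it is -11 + 6·(4) = 13.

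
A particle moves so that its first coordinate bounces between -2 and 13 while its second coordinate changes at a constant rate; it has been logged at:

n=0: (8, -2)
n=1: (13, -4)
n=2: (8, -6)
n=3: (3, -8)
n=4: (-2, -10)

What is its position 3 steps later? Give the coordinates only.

(13, -16)

The first coordinate reflects between -2 and 13, moving 5 per step.
  step 5: -2 → 3
  step 6: 3 → 8
  step 7: 8 → 13
The second coordinate changes by -2 each step: at step 7 it is -16.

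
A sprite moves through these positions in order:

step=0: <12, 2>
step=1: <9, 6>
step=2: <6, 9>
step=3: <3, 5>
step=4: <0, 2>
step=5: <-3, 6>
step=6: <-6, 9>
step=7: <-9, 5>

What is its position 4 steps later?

First: linear, -3 per step → -21 at step 11.
Second: cycles through 2, 6, 9, 5 every 4 steps. Step 11 lands at position 3 of the cycle → 5.

<-21, 5>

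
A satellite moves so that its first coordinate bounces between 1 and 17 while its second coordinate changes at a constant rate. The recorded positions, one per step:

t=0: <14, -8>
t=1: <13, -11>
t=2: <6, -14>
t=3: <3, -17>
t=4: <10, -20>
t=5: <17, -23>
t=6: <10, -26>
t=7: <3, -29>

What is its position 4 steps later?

<7, -41>

The first coordinate travels 7 per step and bounces off the walls at 1 and 17.
  step 8: 3 → 6
  step 9: 6 → 13
  step 10: 13 → 14
  step 11: 14 → 7
The second coordinate changes by -3 each step: at step 11 it is -41.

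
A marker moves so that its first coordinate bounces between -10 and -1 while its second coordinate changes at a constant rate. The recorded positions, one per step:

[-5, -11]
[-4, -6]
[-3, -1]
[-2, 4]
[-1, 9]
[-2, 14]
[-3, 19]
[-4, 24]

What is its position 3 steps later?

The first coordinate travels 1 per step and bounces off the walls at -10 and -1.
  step 8: -4 → -5
  step 9: -5 → -6
  step 10: -6 → -7
The second coordinate changes by +5 each step: at step 10 it is 39.

[-7, 39]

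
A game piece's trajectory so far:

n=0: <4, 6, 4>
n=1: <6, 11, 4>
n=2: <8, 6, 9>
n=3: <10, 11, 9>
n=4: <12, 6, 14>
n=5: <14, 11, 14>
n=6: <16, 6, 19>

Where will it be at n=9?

Step-to-step displacements: <+2, +5, +0>, <+2, -5, +5>, <+2, +5, +0>, <+2, -5, +5>, <+2, +5, +0>, <+2, -5, +5> — a repeating cycle of length 2.
step 7: apply <+2, +5, +0> → <18, 11, 19>
step 8: apply <+2, -5, +5> → <20, 6, 24>
step 9: apply <+2, +5, +0> → <22, 11, 24>

<22, 11, 24>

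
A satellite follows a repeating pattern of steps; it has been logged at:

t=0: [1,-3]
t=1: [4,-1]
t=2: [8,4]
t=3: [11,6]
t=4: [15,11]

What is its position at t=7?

[25,20]

Differencing gives [+3,+2], [+4,+5], [+3,+2], [+4,+5]. This is the pattern [+3,+2], [+4,+5] repeated.
step 5: apply [+3,+2] → [18,13]
step 6: apply [+4,+5] → [22,18]
step 7: apply [+3,+2] → [25,20]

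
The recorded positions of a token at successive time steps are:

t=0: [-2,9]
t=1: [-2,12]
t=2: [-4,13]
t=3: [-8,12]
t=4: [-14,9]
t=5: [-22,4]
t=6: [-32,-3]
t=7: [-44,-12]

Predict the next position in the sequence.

Taking differences between consecutive positions: [+0,+3], [-2,+1], [-4,-1], [-6,-3], [-8,-5], [-10,-7], [-12,-9]. These grow by [-2,-2] each step.
step 8: [-44,-12] + [-14,-11] → [-58,-23]

[-58,-23]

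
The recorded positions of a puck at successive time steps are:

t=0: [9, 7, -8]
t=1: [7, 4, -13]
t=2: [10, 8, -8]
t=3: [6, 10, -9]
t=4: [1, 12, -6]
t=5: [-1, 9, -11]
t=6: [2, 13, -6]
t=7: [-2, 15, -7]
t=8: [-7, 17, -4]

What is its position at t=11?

[-10, 20, -5]

The moves between consecutive positions are [-2, -3, -5], [+3, +4, +5], [-4, +2, -1], [-5, +2, +3], [-2, -3, -5], [+3, +4, +5], [-4, +2, -1], [-5, +2, +3]; they repeat the 4-cycle [[-2, -3, -5], [+3, +4, +5], [-4, +2, -1], [-5, +2, +3]].
step 9: apply [-2, -3, -5] → [-9, 14, -9]
step 10: apply [+3, +4, +5] → [-6, 18, -4]
step 11: apply [-4, +2, -1] → [-10, 20, -5]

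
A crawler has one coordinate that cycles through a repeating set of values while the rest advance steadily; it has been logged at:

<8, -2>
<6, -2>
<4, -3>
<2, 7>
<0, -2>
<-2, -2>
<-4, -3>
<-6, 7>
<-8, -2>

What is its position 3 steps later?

First: linear, -2 per step → -14 at step 11.
Second: cycles through -2, -2, -3, 7 every 4 steps. Step 11 lands at position 3 of the cycle → 7.

<-14, 7>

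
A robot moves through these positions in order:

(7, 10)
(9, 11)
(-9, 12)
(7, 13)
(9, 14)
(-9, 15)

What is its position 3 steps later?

The first coordinate repeats the cycle [7, 9, -9] with period 3; step 8 mod 3 = 2, giving -9.
The second coordinate changes by +1 each step, so at step 8 it is 10 + 8·(1) = 18.

(-9, 18)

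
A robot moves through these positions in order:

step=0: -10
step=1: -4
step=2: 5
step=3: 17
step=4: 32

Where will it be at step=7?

95

First differences are +6, +9, +12, +15; their common second difference is +3 (constant acceleration).
step 5: 32 + 18 → 50
step 6: 50 + 21 → 71
step 7: 71 + 24 → 95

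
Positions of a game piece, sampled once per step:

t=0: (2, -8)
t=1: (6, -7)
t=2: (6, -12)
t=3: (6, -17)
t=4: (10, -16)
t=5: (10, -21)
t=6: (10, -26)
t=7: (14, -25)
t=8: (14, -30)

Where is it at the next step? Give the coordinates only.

(14, -35)

Differencing gives (+4, +1), (+0, -5), (+0, -5), (+4, +1), (+0, -5), (+0, -5), (+4, +1), (+0, -5). This is the pattern (+4, +1), (+0, -5), (+0, -5) repeated.
step 9: apply (+0, -5) → (14, -35)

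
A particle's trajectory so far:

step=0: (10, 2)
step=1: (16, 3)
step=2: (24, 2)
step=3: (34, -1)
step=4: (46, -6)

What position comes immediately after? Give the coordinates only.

Taking differences between consecutive positions: (+6, +1), (+8, -1), (+10, -3), (+12, -5). These grow by (+2, -2) each step.
step 5: (46, -6) + (+14, -7) → (60, -13)

(60, -13)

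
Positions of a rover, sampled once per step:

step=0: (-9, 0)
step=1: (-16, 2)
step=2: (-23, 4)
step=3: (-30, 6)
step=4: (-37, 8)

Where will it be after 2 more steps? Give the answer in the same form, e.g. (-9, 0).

Constant displacement of (-7, +2) per step.
step 5: (-37, 8) + (-7, +2) → (-44, 10)
step 6: (-44, 10) + (-7, +2) → (-51, 12)

(-51, 12)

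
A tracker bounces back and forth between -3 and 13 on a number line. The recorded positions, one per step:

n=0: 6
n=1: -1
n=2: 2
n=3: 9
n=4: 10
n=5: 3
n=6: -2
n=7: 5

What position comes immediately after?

12

The value travels 7 per step and bounces off the walls at -3 and 13.
  step 8: 5 → 12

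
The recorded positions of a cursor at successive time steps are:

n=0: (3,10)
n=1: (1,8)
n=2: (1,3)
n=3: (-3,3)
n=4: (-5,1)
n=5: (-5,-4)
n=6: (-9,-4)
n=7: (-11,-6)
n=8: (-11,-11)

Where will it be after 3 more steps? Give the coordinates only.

(-17,-18)

Step-to-step displacements: (-2,-2), (+0,-5), (-4,+0), (-2,-2), (+0,-5), (-4,+0), (-2,-2), (+0,-5) — a repeating cycle of length 3.
step 9: apply (-4,+0) → (-15,-11)
step 10: apply (-2,-2) → (-17,-13)
step 11: apply (+0,-5) → (-17,-18)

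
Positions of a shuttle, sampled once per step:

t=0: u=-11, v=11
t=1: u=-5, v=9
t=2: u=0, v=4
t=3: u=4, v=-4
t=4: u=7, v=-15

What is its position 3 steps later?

Successive displacements: (+6,-2), (+5,-5), (+4,-8), (+3,-11) — each changes by (-1,-3).
step 5: u=7, v=-15 + (+2,-14) → u=9, v=-29
step 6: u=9, v=-29 + (+1,-17) → u=10, v=-46
step 7: u=10, v=-46 + (+0,-20) → u=10, v=-66

u=10, v=-66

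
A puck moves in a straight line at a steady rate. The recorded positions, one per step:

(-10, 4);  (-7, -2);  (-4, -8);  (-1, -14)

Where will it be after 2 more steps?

Each step adds (+3, -6) to the position.
step 4: (-1, -14) + (+3, -6) → (2, -20)
step 5: (2, -20) + (+3, -6) → (5, -26)

(5, -26)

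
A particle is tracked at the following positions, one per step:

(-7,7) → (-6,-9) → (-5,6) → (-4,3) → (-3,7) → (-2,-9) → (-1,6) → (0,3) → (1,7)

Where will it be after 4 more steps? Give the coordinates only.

(5,7)

The first coordinate changes by +1 each step, so at step 12 it is -7 + 12·(1) = 5.
The second coordinate repeats the cycle [7, -9, 6, 3] with period 4; step 12 mod 4 = 0, giving 7.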